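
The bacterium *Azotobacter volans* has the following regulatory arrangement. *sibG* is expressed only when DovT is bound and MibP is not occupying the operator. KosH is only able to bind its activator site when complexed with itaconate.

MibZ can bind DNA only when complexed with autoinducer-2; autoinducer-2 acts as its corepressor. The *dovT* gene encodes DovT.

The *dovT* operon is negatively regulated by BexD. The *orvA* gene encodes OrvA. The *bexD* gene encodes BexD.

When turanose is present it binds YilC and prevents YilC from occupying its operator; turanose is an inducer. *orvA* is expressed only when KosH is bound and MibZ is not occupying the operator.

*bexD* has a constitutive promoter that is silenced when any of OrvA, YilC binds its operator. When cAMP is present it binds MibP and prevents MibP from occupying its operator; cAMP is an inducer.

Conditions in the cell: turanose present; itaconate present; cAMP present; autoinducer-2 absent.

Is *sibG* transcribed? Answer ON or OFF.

ON

cAMP is present, so MibP is inactive.
Autoinducer-2 is absent, so MibZ is inactive.
Itaconate is present, so KosH is active.
No repressor is bound and KosH is active, so *orvA* is transcribed.
So OrvA is produced and active.
Turanose is present, so YilC is inactive.
With repressor OrvA bound, *bexD* is not transcribed.
So BexD is not produced.
With no repressor bound, *dovT* is transcribed.
So DovT is produced and active.
No repressor is bound and DovT is active, so *sibG* is transcribed.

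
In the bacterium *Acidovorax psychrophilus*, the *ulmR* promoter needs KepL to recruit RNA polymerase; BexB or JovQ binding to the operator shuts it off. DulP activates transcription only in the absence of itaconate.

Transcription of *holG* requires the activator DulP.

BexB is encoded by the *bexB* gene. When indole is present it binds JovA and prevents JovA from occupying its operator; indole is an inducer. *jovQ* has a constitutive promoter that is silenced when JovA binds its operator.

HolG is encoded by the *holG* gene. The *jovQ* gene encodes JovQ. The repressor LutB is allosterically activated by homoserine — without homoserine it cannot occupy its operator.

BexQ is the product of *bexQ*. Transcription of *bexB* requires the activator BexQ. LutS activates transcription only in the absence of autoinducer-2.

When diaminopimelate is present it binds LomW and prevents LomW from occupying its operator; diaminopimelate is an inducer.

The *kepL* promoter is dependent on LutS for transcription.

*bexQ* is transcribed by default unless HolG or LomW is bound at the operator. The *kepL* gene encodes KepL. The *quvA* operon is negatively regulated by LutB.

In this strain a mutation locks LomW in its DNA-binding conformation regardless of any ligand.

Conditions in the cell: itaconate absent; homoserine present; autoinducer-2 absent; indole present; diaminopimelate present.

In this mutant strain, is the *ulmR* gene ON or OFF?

OFF

Autoinducer-2 is absent, so LutS is active.
No repressor is bound and LutS is active, so *kepL* is transcribed.
So KepL is produced and active.
Itaconate is absent, so DulP is active.
No repressor is bound and DulP is active, so *holG* is transcribed.
So HolG is produced and active.
LomW is constitutively active in this strain.
With repressor HolG bound, *bexQ* is not transcribed.
So BexQ is not produced.
Required activator BexQ is absent, so *bexB* is not transcribed.
So BexB is not produced.
Indole is present, so JovA is inactive.
With no repressor bound, *jovQ* is transcribed.
So JovQ is produced and active.
With repressor JovQ bound, *ulmR* is not transcribed.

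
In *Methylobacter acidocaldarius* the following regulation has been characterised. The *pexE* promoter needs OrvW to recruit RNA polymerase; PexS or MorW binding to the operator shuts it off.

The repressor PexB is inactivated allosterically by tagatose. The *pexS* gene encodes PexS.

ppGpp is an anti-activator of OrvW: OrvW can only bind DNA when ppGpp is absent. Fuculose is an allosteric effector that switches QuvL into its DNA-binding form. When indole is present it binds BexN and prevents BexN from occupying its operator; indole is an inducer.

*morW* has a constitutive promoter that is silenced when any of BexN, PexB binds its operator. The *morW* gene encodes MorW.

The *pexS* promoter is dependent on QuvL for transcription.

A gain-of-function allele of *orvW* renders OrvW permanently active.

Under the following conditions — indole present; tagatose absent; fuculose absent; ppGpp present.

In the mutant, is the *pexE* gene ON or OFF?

Fuculose is absent, so QuvL is inactive.
Required activator QuvL is absent, so *pexS* is not transcribed.
So PexS is not produced.
OrvW is constitutively active in this strain.
Indole is present, so BexN is inactive.
Tagatose is absent, so PexB is active.
With repressor PexB bound, *morW* is not transcribed.
So MorW is not produced.
No repressor is bound and OrvW is active, so *pexE* is transcribed.

ON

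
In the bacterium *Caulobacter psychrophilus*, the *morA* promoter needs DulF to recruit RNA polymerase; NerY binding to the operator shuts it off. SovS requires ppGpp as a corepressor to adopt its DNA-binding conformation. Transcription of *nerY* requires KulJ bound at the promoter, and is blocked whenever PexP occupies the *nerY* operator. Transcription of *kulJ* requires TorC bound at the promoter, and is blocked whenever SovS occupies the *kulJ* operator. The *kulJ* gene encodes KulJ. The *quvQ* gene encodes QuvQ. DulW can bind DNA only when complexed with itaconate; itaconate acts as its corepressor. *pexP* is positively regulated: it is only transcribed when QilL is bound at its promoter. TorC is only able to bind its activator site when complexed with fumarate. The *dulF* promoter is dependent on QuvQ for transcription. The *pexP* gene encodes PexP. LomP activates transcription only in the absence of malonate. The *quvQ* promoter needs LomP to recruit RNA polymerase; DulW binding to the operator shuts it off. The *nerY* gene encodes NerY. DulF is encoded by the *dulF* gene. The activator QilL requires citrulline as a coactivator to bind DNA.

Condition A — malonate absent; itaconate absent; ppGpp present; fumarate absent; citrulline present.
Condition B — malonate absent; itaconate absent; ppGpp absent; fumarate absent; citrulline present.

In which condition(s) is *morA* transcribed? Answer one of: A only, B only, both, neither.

Condition A:
Malonate is absent, so LomP is active.
Itaconate is absent, so DulW is inactive.
No repressor is bound and LomP is active, so *quvQ* is transcribed.
So QuvQ is produced and active.
No repressor is bound and QuvQ is active, so *dulF* is transcribed.
So DulF is produced and active.
ppGpp is present, so SovS is active.
Fumarate is absent, so TorC is inactive.
With repressor SovS bound, *kulJ* is not transcribed.
So KulJ is not produced.
Citrulline is present, so QilL is active.
No repressor is bound and QilL is active, so *pexP* is transcribed.
So PexP is produced and active.
With repressor PexP bound, *nerY* is not transcribed.
So NerY is not produced.
No repressor is bound and DulF is active, so *morA* is transcribed.
→ *morA* is ON in A.
Condition B:
Malonate is absent, so LomP is active.
Itaconate is absent, so DulW is inactive.
No repressor is bound and LomP is active, so *quvQ* is transcribed.
So QuvQ is produced and active.
No repressor is bound and QuvQ is active, so *dulF* is transcribed.
So DulF is produced and active.
ppGpp is absent, so SovS is inactive.
Fumarate is absent, so TorC is inactive.
Required activator TorC is absent, so *kulJ* is not transcribed.
So KulJ is not produced.
Citrulline is present, so QilL is active.
No repressor is bound and QilL is active, so *pexP* is transcribed.
So PexP is produced and active.
With repressor PexP bound, *nerY* is not transcribed.
So NerY is not produced.
No repressor is bound and DulF is active, so *morA* is transcribed.
→ *morA* is ON in B.

both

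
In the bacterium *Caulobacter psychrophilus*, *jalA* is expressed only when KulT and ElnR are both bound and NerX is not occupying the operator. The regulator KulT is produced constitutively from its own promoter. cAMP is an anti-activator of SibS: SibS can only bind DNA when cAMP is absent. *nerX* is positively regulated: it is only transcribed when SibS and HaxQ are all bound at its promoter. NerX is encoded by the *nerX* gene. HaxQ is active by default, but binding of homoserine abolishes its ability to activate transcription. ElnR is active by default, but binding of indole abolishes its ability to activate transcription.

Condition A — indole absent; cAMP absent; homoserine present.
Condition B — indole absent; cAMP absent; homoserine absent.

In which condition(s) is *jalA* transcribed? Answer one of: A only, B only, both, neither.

A only

Condition A:
KulT is produced constitutively and is active.
Indole is absent, so ElnR is active.
cAMP is absent, so SibS is active.
Homoserine is present, so HaxQ is inactive.
Required activator HaxQ is absent, so *nerX* is not transcribed.
So NerX is not produced.
No repressor is bound and KulT and ElnR are active, so *jalA* is transcribed.
→ *jalA* is ON in A.
Condition B:
KulT is produced constitutively and is active.
Indole is absent, so ElnR is active.
cAMP is absent, so SibS is active.
Homoserine is absent, so HaxQ is active.
No repressor is bound and SibS and HaxQ are active, so *nerX* is transcribed.
So NerX is produced and active.
With repressor NerX bound, *jalA* is not transcribed.
→ *jalA* is OFF in B.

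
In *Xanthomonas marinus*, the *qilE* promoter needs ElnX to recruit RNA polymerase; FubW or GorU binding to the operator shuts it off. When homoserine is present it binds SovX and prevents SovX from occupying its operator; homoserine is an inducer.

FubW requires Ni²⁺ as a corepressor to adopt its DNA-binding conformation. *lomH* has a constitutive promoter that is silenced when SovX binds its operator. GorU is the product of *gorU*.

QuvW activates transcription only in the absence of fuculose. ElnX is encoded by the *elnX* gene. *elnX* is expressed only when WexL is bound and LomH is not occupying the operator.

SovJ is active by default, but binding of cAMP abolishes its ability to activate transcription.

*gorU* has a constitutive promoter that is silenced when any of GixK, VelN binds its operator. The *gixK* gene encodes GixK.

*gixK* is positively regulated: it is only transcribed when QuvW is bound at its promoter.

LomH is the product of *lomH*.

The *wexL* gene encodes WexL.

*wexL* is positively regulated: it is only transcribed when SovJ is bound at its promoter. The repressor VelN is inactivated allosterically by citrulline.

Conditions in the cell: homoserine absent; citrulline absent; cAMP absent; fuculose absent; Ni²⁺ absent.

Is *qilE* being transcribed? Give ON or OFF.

ON

Ni²⁺ is absent, so FubW is inactive.
Fuculose is absent, so QuvW is active.
No repressor is bound and QuvW is active, so *gixK* is transcribed.
So GixK is produced and active.
Citrulline is absent, so VelN is active.
With repressor GixK bound, *gorU* is not transcribed.
So GorU is not produced.
Homoserine is absent, so SovX is active.
With repressor SovX bound, *lomH* is not transcribed.
So LomH is not produced.
cAMP is absent, so SovJ is active.
No repressor is bound and SovJ is active, so *wexL* is transcribed.
So WexL is produced and active.
No repressor is bound and WexL is active, so *elnX* is transcribed.
So ElnX is produced and active.
No repressor is bound and ElnX is active, so *qilE* is transcribed.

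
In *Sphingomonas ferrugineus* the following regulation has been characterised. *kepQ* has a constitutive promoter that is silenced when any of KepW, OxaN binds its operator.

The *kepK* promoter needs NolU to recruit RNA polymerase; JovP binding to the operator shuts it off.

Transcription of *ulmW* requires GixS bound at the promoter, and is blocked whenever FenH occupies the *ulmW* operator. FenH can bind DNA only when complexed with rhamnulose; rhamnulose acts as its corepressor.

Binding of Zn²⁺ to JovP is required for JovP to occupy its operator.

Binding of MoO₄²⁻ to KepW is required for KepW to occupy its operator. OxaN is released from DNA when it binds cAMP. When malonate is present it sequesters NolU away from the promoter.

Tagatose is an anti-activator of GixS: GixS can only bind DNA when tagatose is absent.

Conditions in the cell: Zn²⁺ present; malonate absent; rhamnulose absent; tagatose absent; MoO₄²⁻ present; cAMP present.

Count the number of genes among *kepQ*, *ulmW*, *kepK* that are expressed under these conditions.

1

MoO₄²⁻ is present, so KepW is active.
cAMP is present, so OxaN is inactive.
With repressor KepW bound, *kepQ* is not transcribed.
→ *kepQ* is OFF.
Rhamnulose is absent, so FenH is inactive.
Tagatose is absent, so GixS is active.
No repressor is bound and GixS is active, so *ulmW* is transcribed.
→ *ulmW* is ON.
Zn²⁺ is present, so JovP is active.
Malonate is absent, so NolU is active.
With repressor JovP bound, *kepK* is not transcribed.
→ *kepK* is OFF.
1 of the 3 genes is transcribed.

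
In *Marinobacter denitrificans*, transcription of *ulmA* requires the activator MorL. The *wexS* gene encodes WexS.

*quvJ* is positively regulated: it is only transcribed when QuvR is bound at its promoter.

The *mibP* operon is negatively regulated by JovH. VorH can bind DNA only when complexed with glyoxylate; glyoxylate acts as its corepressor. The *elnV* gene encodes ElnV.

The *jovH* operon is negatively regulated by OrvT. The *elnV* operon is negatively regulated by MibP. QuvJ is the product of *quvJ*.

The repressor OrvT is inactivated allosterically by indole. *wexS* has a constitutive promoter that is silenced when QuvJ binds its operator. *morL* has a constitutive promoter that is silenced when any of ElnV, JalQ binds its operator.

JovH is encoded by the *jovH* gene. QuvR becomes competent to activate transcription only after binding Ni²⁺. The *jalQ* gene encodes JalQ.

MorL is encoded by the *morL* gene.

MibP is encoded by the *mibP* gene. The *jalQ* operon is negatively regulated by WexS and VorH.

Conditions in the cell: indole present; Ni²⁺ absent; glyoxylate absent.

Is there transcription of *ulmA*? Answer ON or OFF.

OFF

Indole is present, so OrvT is inactive.
With no repressor bound, *jovH* is transcribed.
So JovH is produced and active.
With repressor JovH bound, *mibP* is not transcribed.
So MibP is not produced.
With no repressor bound, *elnV* is transcribed.
So ElnV is produced and active.
Ni²⁺ is absent, so QuvR is inactive.
Required activator QuvR is absent, so *quvJ* is not transcribed.
So QuvJ is not produced.
With no repressor bound, *wexS* is transcribed.
So WexS is produced and active.
Glyoxylate is absent, so VorH is inactive.
With repressor WexS bound, *jalQ* is not transcribed.
So JalQ is not produced.
With repressor ElnV bound, *morL* is not transcribed.
So MorL is not produced.
Required activator MorL is absent, so *ulmA* is not transcribed.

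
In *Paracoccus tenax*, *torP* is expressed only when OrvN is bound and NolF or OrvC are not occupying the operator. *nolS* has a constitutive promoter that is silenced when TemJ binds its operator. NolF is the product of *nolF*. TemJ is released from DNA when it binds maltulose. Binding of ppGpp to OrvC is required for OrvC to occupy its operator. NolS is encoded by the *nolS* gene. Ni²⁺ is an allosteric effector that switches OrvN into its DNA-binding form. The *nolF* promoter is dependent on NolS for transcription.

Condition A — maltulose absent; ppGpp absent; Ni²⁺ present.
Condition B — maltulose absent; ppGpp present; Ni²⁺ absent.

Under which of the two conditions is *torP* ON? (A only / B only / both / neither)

Condition A:
Maltulose is absent, so TemJ is active.
With repressor TemJ bound, *nolS* is not transcribed.
So NolS is not produced.
Required activator NolS is absent, so *nolF* is not transcribed.
So NolF is not produced.
ppGpp is absent, so OrvC is inactive.
Ni²⁺ is present, so OrvN is active.
No repressor is bound and OrvN is active, so *torP* is transcribed.
→ *torP* is ON in A.
Condition B:
Maltulose is absent, so TemJ is active.
With repressor TemJ bound, *nolS* is not transcribed.
So NolS is not produced.
Required activator NolS is absent, so *nolF* is not transcribed.
So NolF is not produced.
ppGpp is present, so OrvC is active.
Ni²⁺ is absent, so OrvN is inactive.
With repressor OrvC bound, *torP* is not transcribed.
→ *torP* is OFF in B.

A only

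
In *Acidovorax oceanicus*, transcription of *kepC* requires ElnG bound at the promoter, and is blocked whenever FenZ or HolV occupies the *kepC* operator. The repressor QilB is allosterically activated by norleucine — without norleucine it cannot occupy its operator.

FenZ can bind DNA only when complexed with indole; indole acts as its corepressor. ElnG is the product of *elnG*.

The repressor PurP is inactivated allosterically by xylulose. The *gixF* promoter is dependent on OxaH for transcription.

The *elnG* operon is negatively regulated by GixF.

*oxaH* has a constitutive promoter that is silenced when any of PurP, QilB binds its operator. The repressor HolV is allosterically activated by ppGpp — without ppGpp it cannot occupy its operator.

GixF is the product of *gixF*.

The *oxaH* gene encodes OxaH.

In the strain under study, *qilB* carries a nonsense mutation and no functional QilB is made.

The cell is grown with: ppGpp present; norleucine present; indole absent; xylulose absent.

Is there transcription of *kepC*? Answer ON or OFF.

Indole is absent, so FenZ is inactive.
ppGpp is present, so HolV is active.
Xylulose is absent, so PurP is active.
QilB is non-functional in this strain, so it has no effect.
With repressor PurP bound, *oxaH* is not transcribed.
So OxaH is not produced.
Required activator OxaH is absent, so *gixF* is not transcribed.
So GixF is not produced.
With no repressor bound, *elnG* is transcribed.
So ElnG is produced and active.
With repressor HolV bound, *kepC* is not transcribed.

OFF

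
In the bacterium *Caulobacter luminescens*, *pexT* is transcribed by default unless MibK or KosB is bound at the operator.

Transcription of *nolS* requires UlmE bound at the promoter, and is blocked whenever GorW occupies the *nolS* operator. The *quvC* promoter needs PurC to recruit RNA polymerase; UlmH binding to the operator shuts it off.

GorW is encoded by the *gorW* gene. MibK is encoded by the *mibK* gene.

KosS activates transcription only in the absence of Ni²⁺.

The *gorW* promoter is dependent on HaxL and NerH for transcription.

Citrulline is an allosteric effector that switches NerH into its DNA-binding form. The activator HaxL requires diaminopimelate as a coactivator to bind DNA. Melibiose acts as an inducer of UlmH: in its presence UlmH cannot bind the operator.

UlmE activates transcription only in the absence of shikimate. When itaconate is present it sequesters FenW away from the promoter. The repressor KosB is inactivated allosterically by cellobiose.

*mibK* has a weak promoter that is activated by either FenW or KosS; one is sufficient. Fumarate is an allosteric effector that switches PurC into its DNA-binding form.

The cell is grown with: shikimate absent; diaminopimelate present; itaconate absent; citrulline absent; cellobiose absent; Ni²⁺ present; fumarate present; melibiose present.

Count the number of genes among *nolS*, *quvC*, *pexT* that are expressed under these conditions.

Diaminopimelate is present, so HaxL is active.
Citrulline is absent, so NerH is inactive.
Required activator NerH is absent, so *gorW* is not transcribed.
So GorW is not produced.
Shikimate is absent, so UlmE is active.
No repressor is bound and UlmE is active, so *nolS* is transcribed.
→ *nolS* is ON.
Melibiose is present, so UlmH is inactive.
Fumarate is present, so PurC is active.
No repressor is bound and PurC is active, so *quvC* is transcribed.
→ *quvC* is ON.
Itaconate is absent, so FenW is active.
Ni²⁺ is present, so KosS is inactive.
Activator FenW is present, so *mibK* is transcribed.
So MibK is produced and active.
Cellobiose is absent, so KosB is active.
With repressor MibK bound, *pexT* is not transcribed.
→ *pexT* is OFF.
2 of the 3 genes are transcribed.

2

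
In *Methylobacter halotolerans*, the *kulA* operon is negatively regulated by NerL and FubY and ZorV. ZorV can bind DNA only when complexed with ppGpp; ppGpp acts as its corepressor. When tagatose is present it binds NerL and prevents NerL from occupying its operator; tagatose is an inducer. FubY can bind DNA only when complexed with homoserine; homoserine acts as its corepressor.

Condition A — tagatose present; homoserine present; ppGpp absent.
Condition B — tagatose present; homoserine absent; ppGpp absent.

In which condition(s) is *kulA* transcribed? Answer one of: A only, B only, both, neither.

B only

Condition A:
Tagatose is present, so NerL is inactive.
Homoserine is present, so FubY is active.
ppGpp is absent, so ZorV is inactive.
With repressor FubY bound, *kulA* is not transcribed.
→ *kulA* is OFF in A.
Condition B:
Tagatose is present, so NerL is inactive.
Homoserine is absent, so FubY is inactive.
ppGpp is absent, so ZorV is inactive.
With no repressor bound, *kulA* is transcribed.
→ *kulA* is ON in B.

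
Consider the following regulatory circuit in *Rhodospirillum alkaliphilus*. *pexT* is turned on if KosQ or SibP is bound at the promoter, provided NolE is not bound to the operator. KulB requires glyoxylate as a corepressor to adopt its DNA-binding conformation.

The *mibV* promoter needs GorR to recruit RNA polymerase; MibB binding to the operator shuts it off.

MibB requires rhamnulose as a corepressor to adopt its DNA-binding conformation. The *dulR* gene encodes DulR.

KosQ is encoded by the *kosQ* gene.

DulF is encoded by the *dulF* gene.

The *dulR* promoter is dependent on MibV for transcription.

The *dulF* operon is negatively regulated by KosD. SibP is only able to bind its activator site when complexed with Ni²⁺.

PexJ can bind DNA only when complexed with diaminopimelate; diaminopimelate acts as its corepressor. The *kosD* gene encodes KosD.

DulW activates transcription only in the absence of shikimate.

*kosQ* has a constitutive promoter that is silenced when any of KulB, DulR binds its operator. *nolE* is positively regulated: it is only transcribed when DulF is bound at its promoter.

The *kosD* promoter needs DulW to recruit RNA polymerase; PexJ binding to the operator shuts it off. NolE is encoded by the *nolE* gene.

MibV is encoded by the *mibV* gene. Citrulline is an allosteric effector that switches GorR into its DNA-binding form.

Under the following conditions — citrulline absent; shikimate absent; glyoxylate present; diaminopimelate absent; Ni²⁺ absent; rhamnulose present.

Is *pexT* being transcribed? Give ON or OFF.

Glyoxylate is present, so KulB is active.
Citrulline is absent, so GorR is inactive.
Rhamnulose is present, so MibB is active.
With repressor MibB bound, *mibV* is not transcribed.
So MibV is not produced.
Required activator MibV is absent, so *dulR* is not transcribed.
So DulR is not produced.
With repressor KulB bound, *kosQ* is not transcribed.
So KosQ is not produced.
Ni²⁺ is absent, so SibP is inactive.
Diaminopimelate is absent, so PexJ is inactive.
Shikimate is absent, so DulW is active.
No repressor is bound and DulW is active, so *kosD* is transcribed.
So KosD is produced and active.
With repressor KosD bound, *dulF* is not transcribed.
So DulF is not produced.
Required activator DulF is absent, so *nolE* is not transcribed.
So NolE is not produced.
No activator is available at the *pexT* promoter, so *pexT* is not transcribed.

OFF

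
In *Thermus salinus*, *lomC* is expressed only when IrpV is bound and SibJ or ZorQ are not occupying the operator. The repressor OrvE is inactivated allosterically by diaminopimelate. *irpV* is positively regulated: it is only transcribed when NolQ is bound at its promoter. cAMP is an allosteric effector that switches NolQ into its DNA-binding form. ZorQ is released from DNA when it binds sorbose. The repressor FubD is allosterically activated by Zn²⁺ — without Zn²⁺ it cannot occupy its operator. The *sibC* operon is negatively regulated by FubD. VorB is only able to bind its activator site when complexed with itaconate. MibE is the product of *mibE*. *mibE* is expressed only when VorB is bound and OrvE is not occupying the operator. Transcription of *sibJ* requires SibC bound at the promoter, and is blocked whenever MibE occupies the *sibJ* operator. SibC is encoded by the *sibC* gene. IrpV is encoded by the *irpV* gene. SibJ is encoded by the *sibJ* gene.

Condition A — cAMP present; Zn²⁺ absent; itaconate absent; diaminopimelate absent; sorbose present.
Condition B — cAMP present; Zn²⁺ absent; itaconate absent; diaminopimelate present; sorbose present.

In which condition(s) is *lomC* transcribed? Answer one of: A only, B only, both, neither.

Condition A:
cAMP is present, so NolQ is active.
No repressor is bound and NolQ is active, so *irpV* is transcribed.
So IrpV is produced and active.
Zn²⁺ is absent, so FubD is inactive.
With no repressor bound, *sibC* is transcribed.
So SibC is produced and active.
Itaconate is absent, so VorB is inactive.
Diaminopimelate is absent, so OrvE is active.
With repressor OrvE bound, *mibE* is not transcribed.
So MibE is not produced.
No repressor is bound and SibC is active, so *sibJ* is transcribed.
So SibJ is produced and active.
Sorbose is present, so ZorQ is inactive.
With repressor SibJ bound, *lomC* is not transcribed.
→ *lomC* is OFF in A.
Condition B:
cAMP is present, so NolQ is active.
No repressor is bound and NolQ is active, so *irpV* is transcribed.
So IrpV is produced and active.
Zn²⁺ is absent, so FubD is inactive.
With no repressor bound, *sibC* is transcribed.
So SibC is produced and active.
Itaconate is absent, so VorB is inactive.
Diaminopimelate is present, so OrvE is inactive.
Required activator VorB is absent, so *mibE* is not transcribed.
So MibE is not produced.
No repressor is bound and SibC is active, so *sibJ* is transcribed.
So SibJ is produced and active.
Sorbose is present, so ZorQ is inactive.
With repressor SibJ bound, *lomC* is not transcribed.
→ *lomC* is OFF in B.

neither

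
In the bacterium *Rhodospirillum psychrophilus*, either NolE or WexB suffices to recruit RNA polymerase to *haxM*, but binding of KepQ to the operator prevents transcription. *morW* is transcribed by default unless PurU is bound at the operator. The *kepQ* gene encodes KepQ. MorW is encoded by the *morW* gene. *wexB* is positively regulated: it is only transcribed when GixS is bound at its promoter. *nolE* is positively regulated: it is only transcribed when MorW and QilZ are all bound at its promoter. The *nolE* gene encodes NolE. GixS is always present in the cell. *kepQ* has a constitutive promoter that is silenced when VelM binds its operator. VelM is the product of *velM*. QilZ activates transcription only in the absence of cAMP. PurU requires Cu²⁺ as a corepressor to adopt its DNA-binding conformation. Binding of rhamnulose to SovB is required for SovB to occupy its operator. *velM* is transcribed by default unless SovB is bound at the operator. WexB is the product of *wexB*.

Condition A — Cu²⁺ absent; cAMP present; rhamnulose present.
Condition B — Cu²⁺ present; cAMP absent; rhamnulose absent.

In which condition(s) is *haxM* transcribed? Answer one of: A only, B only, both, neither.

B only

Condition A:
Cu²⁺ is absent, so PurU is inactive.
With no repressor bound, *morW* is transcribed.
So MorW is produced and active.
cAMP is present, so QilZ is inactive.
Required activator QilZ is absent, so *nolE* is not transcribed.
So NolE is not produced.
Rhamnulose is present, so SovB is active.
With repressor SovB bound, *velM* is not transcribed.
So VelM is not produced.
With no repressor bound, *kepQ* is transcribed.
So KepQ is produced and active.
GixS is produced constitutively and is active.
No repressor is bound and GixS is active, so *wexB* is transcribed.
So WexB is produced and active.
With repressor KepQ bound, *haxM* is not transcribed.
→ *haxM* is OFF in A.
Condition B:
Cu²⁺ is present, so PurU is active.
With repressor PurU bound, *morW* is not transcribed.
So MorW is not produced.
cAMP is absent, so QilZ is active.
Required activator MorW is absent, so *nolE* is not transcribed.
So NolE is not produced.
Rhamnulose is absent, so SovB is inactive.
With no repressor bound, *velM* is transcribed.
So VelM is produced and active.
With repressor VelM bound, *kepQ* is not transcribed.
So KepQ is not produced.
GixS is produced constitutively and is active.
No repressor is bound and GixS is active, so *wexB* is transcribed.
So WexB is produced and active.
Activator WexB is present, so *haxM* is transcribed.
→ *haxM* is ON in B.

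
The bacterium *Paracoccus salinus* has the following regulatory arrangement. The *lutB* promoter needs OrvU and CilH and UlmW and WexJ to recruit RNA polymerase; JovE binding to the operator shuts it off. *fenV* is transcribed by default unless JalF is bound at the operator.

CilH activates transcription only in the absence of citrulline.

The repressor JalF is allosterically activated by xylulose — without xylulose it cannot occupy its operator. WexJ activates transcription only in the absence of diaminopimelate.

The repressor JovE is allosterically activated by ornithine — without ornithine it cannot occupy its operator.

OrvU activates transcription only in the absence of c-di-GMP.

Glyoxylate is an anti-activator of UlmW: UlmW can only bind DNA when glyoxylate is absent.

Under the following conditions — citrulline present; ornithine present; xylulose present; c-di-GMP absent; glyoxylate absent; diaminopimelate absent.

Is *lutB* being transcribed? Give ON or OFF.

OFF

c-di-GMP is absent, so OrvU is active.
Citrulline is present, so CilH is inactive.
Glyoxylate is absent, so UlmW is active.
Diaminopimelate is absent, so WexJ is active.
Ornithine is present, so JovE is active.
With repressor JovE bound, *lutB* is not transcribed.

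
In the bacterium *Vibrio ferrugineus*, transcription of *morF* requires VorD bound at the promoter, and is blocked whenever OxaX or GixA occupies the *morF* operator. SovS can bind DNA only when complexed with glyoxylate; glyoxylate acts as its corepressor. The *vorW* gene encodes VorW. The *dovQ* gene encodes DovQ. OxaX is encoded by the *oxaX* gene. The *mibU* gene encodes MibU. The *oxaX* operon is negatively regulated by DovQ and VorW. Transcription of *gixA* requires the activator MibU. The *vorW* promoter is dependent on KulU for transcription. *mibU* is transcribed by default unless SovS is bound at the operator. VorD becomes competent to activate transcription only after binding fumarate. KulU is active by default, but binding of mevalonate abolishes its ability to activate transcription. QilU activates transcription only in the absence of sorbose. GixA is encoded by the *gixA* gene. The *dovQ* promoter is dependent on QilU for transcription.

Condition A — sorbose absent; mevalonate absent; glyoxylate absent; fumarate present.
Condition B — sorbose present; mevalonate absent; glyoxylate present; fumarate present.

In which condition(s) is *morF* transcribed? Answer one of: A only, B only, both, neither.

B only

Condition A:
Sorbose is absent, so QilU is active.
No repressor is bound and QilU is active, so *dovQ* is transcribed.
So DovQ is produced and active.
Mevalonate is absent, so KulU is active.
No repressor is bound and KulU is active, so *vorW* is transcribed.
So VorW is produced and active.
With repressor DovQ bound, *oxaX* is not transcribed.
So OxaX is not produced.
Glyoxylate is absent, so SovS is inactive.
With no repressor bound, *mibU* is transcribed.
So MibU is produced and active.
No repressor is bound and MibU is active, so *gixA* is transcribed.
So GixA is produced and active.
Fumarate is present, so VorD is active.
With repressor GixA bound, *morF* is not transcribed.
→ *morF* is OFF in A.
Condition B:
Sorbose is present, so QilU is inactive.
Required activator QilU is absent, so *dovQ* is not transcribed.
So DovQ is not produced.
Mevalonate is absent, so KulU is active.
No repressor is bound and KulU is active, so *vorW* is transcribed.
So VorW is produced and active.
With repressor VorW bound, *oxaX* is not transcribed.
So OxaX is not produced.
Glyoxylate is present, so SovS is active.
With repressor SovS bound, *mibU* is not transcribed.
So MibU is not produced.
Required activator MibU is absent, so *gixA* is not transcribed.
So GixA is not produced.
Fumarate is present, so VorD is active.
No repressor is bound and VorD is active, so *morF* is transcribed.
→ *morF* is ON in B.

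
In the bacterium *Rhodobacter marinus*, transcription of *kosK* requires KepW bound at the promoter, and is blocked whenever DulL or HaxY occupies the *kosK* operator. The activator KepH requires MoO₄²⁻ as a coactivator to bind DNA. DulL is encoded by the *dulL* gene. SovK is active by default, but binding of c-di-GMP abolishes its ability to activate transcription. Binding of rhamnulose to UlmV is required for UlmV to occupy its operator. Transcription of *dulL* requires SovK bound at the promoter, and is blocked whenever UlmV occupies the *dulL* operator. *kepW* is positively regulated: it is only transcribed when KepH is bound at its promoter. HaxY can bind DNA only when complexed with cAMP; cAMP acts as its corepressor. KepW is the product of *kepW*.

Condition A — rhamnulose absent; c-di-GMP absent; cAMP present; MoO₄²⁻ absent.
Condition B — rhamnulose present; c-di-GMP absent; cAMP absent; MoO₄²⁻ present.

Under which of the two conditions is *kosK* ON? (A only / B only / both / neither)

B only

Condition A:
Rhamnulose is absent, so UlmV is inactive.
c-di-GMP is absent, so SovK is active.
No repressor is bound and SovK is active, so *dulL* is transcribed.
So DulL is produced and active.
cAMP is present, so HaxY is active.
MoO₄²⁻ is absent, so KepH is inactive.
Required activator KepH is absent, so *kepW* is not transcribed.
So KepW is not produced.
With repressor DulL bound, *kosK* is not transcribed.
→ *kosK* is OFF in A.
Condition B:
Rhamnulose is present, so UlmV is active.
c-di-GMP is absent, so SovK is active.
With repressor UlmV bound, *dulL* is not transcribed.
So DulL is not produced.
cAMP is absent, so HaxY is inactive.
MoO₄²⁻ is present, so KepH is active.
No repressor is bound and KepH is active, so *kepW* is transcribed.
So KepW is produced and active.
No repressor is bound and KepW is active, so *kosK* is transcribed.
→ *kosK* is ON in B.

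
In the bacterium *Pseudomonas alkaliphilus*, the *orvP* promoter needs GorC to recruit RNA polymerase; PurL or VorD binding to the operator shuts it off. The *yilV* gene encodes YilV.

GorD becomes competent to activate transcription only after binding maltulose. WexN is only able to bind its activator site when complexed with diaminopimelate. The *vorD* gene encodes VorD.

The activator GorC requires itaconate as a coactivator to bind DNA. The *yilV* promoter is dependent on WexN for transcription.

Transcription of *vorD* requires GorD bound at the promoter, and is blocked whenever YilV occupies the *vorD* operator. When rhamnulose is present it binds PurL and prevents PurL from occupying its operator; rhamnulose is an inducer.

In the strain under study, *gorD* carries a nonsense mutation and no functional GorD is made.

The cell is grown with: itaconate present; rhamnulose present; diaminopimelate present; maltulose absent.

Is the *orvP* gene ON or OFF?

Rhamnulose is present, so PurL is inactive.
Itaconate is present, so GorC is active.
GorD is non-functional in this strain, so it has no effect.
Diaminopimelate is present, so WexN is active.
No repressor is bound and WexN is active, so *yilV* is transcribed.
So YilV is produced and active.
With repressor YilV bound, *vorD* is not transcribed.
So VorD is not produced.
No repressor is bound and GorC is active, so *orvP* is transcribed.

ON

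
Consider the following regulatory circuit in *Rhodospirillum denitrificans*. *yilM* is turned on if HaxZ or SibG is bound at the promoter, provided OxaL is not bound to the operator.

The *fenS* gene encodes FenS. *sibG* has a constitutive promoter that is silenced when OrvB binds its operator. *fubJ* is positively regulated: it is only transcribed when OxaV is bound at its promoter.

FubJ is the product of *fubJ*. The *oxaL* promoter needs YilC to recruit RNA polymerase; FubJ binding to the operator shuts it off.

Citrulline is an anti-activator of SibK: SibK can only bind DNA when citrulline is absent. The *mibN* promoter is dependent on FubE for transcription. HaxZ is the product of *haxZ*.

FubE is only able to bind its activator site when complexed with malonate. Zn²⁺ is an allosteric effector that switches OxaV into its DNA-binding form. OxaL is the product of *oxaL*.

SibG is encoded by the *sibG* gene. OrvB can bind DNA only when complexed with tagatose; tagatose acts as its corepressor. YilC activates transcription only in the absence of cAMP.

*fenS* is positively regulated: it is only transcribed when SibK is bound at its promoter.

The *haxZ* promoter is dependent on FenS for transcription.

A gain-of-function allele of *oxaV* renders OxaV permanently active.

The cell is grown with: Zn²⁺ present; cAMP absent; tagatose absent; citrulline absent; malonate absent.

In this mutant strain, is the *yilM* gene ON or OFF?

Citrulline is absent, so SibK is active.
No repressor is bound and SibK is active, so *fenS* is transcribed.
So FenS is produced and active.
No repressor is bound and FenS is active, so *haxZ* is transcribed.
So HaxZ is produced and active.
OxaV is constitutively active in this strain.
No repressor is bound and OxaV is active, so *fubJ* is transcribed.
So FubJ is produced and active.
cAMP is absent, so YilC is active.
With repressor FubJ bound, *oxaL* is not transcribed.
So OxaL is not produced.
Tagatose is absent, so OrvB is inactive.
With no repressor bound, *sibG* is transcribed.
So SibG is produced and active.
Activator HaxZ is present, so *yilM* is transcribed.

ON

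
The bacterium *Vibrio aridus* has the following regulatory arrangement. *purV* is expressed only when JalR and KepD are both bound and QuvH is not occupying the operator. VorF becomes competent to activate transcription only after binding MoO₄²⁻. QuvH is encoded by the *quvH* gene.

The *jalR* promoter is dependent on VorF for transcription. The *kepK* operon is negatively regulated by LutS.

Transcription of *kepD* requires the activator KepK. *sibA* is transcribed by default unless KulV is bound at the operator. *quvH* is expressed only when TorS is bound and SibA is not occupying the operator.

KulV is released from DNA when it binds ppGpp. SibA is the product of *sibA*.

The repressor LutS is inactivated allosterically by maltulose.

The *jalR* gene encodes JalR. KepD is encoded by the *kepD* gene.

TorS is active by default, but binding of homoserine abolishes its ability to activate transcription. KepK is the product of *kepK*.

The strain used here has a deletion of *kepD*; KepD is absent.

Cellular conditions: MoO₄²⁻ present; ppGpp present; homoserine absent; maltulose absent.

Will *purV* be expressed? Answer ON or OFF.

OFF

MoO₄²⁻ is present, so VorF is active.
No repressor is bound and VorF is active, so *jalR* is transcribed.
So JalR is produced and active.
Homoserine is absent, so TorS is active.
ppGpp is present, so KulV is inactive.
With no repressor bound, *sibA* is transcribed.
So SibA is produced and active.
With repressor SibA bound, *quvH* is not transcribed.
So QuvH is not produced.
KepD is non-functional in this strain, so it has no effect.
Required activator KepD is absent, so *purV* is not transcribed.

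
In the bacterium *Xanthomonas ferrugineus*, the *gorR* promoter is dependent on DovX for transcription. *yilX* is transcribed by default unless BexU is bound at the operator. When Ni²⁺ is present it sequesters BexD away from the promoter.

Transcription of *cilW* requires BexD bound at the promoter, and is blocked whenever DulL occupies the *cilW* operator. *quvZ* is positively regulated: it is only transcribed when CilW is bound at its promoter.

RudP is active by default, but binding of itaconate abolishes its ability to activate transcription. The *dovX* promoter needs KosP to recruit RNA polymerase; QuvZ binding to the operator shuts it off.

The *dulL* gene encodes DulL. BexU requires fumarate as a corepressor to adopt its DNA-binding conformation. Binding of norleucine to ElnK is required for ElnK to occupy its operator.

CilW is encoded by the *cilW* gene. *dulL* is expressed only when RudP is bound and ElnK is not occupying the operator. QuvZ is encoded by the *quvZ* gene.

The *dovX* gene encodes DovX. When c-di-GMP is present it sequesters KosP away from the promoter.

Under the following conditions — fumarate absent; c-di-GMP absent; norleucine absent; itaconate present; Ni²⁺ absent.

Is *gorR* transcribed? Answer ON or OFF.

Itaconate is present, so RudP is inactive.
Norleucine is absent, so ElnK is inactive.
Required activator RudP is absent, so *dulL* is not transcribed.
So DulL is not produced.
Ni²⁺ is absent, so BexD is active.
No repressor is bound and BexD is active, so *cilW* is transcribed.
So CilW is produced and active.
No repressor is bound and CilW is active, so *quvZ* is transcribed.
So QuvZ is produced and active.
c-di-GMP is absent, so KosP is active.
With repressor QuvZ bound, *dovX* is not transcribed.
So DovX is not produced.
Required activator DovX is absent, so *gorR* is not transcribed.

OFF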